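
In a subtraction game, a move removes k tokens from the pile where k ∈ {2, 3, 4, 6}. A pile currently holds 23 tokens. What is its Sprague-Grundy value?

3

Compute g(0), g(1), … for moves {2, 3, 4, 6}:
k:     0  1  2  3  4  5  6  7  8  9 10 11 12 13 14 15 16 17 18 19 20 21 22 23
g(k):  0  0  1  1  2  2  3  3  0  0  1  1  2  2  3  3  0  0  1  1  2  2  3  3
So g(23) = 3.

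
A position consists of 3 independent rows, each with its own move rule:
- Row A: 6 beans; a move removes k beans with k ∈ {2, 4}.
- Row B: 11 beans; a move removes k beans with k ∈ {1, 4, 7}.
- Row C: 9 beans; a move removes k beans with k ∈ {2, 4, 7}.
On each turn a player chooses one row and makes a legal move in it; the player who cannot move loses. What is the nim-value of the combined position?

1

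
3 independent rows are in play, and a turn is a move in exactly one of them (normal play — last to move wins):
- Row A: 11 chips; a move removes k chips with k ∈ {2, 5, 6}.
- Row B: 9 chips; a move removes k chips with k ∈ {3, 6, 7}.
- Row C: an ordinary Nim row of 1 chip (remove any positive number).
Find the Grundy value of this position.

Grundy values for row A (subtraction set {2, 5, 6}):
g(0) = mex{} = 0
g(1) = mex{} = 0
g(2) = mex{0} = 1
g(3) = mex{0} = 1
g(4) = mex{1} = 0
g(5) = mex{0,1} = 2
g(6) = mex{0} = 1
g(7) = mex{0,1,2} = 3
g(8) = mex{1} = 0
g(9) = mex{0,1,3} = 2
g(10) = mex{0,2} = 1
g(11) = mex{1,2} = 0
So g(11) = 0.
Build the Grundy sequence for row B with g(k) = mex{g(k−s) : s ∈ {3, 6, 7}, s ≤ k}:
g(0) = mex{} = 0
g(1) = mex{} = 0
g(2) = mex{} = 0
g(3) = mex{0} = 1
g(4) = mex{0} = 1
g(5) = mex{0} = 1
g(6) = mex{0,1} = 2
g(7) = mex{0,1} = 2
g(8) = mex{0,1} = 2
g(9) = mex{0,1,2} = 3
So g(9) = 3.
Row C is a plain Nim row of size 1, so its Grundy value is 1.
The value of a disjunctive sum is the nim-sum of the parts.
Combined value = 0 ⊕ 3 ⊕ 1 = 2.

2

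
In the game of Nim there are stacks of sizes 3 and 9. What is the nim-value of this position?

Nim-sum: 3 ^ 9 = 10.

10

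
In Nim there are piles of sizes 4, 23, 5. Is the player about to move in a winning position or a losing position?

Nim-sum: 4 ⊕ 23 ⊕ 5 = 22.
The nim-sum is 22 ≠ 0, so this is an N-position: the player to move can win.

Winning position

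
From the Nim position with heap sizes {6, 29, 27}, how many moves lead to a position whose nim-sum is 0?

Compute the nim-sum pairwise:
6 ^ 29 = 27
27 ^ 27 = 0
The nim-sum is already 0, so every move leaves a nonzero nim-sum — there are no winning moves.

0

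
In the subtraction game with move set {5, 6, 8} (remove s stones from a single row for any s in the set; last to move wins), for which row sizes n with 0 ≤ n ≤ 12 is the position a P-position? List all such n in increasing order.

Compute g(0), g(1), … for moves {5, 6, 8}:
g(0) = mex{} = 0
g(1) = mex{} = 0
g(2) = mex{} = 0
g(3) = mex{} = 0
g(4) = mex{} = 0
g(5) = mex{0} = 1
g(6) = mex{0} = 1
g(7) = mex{0} = 1
g(8) = mex{0} = 1
g(9) = mex{0} = 1
g(10) = mex{0,1} = 2
g(11) = mex{0,1} = 2
g(12) = mex{0,1} = 2
The P-positions (g = 0) in 0..12 are 0, 1, 2, 3, 4.

0, 1, 2, 3, 4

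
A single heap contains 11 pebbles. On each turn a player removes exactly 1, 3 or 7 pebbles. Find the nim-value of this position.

Grundy values for subtraction set {1, 3, 7}:
g(0) = mex{} = 0
g(1) = mex{0} = 1
g(2) = mex{1} = 0
g(3) = mex{0} = 1
g(4) = mex{1} = 0
g(5) = mex{0} = 1
g(6) = mex{1} = 0
g(7) = mex{0} = 1
g(8) = mex{1} = 0
g(9) = mex{0} = 1
g(10) = mex{1} = 0
g(11) = mex{0} = 1
So g(11) = 1.

1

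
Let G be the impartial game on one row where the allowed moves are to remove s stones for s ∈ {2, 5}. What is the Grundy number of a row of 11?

0

Build the Grundy sequence with g(k) = mex{g(k−s) : s ∈ {2, 5}, s ≤ k}:
g(0) = mex{} = 0
g(1) = mex{} = 0
g(2) = mex{0} = 1
g(3) = mex{0} = 1
g(4) = mex{1} = 0
g(5) = mex{0,1} = 2
g(6) = mex{0} = 1
g(7) = mex{1,2} = 0
g(8) = mex{1} = 0
g(9) = mex{0} = 1
g(10) = mex{0,2} = 1
g(11) = mex{1} = 0
So g(11) = 0.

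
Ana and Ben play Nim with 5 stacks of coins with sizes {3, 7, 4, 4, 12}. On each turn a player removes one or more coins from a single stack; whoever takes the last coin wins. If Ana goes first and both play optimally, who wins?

Compute the nim-sum pairwise:
3 ^ 7 = 4
4 ^ 4 = 0
0 ^ 4 = 4
4 ^ 12 = 8
The nim-sum is 8 ≠ 0, so this is an N-position: the player to move can win; Ana has a winning move.

Ana wins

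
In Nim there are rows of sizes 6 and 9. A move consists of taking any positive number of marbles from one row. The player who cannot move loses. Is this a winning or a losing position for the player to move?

Winning position

Compute the nim-sum pairwise:
6 XOR 9 = 15
The nim-sum is 15 ≠ 0, so this is an N-position: the player to move can win.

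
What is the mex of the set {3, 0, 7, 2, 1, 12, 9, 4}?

5

The values 0, 1, 2, 3, 4 are all present; 5 is the first non-negative integer missing from the set.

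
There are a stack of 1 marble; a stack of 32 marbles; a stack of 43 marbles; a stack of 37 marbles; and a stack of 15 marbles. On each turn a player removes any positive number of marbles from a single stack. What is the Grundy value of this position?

32

In binary:
  000001  (1)
  100000  (32)
  101011  (43)
  100101  (37)
  001111  (15)
  ------
  100000  (32)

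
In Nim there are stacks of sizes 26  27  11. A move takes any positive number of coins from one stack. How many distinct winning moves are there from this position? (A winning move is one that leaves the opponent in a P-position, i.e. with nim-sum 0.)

Compute the nim-sum pairwise:
26 ^ 27 = 1
1 ^ 11 = 10
The overall nim-sum is X = 10. A stack of size p has a winning move iff p XOR X < p (reduce it to p XOR X).
  26: 26 XOR 10 = 16 < 26 — winning move (to 16).
  27: 27 XOR 10 = 17 < 27 — winning move (to 17).
  11: 11 XOR 10 = 1 < 11 — winning move (to 1).
That gives 3 winning moves.

3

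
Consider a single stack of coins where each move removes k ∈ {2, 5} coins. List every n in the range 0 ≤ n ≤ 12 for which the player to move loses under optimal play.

0, 1, 4, 7, 8, 11

Grundy values for subtraction set {2, 5}:
k:     0  1  2  3  4  5  6  7  8  9 10 11 12
g(k):  0  0  1  1  0  2  1  0  0  1  1  0  2
The P-positions (g = 0) in 0..12 are 0, 1, 4, 7, 8, 11.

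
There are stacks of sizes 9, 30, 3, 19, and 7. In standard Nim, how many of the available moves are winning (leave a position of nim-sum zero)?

0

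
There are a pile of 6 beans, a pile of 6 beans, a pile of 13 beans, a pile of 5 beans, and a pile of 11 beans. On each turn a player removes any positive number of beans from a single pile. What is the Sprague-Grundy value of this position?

3

Bitwise XOR of the heap sizes:
  0110  (6)
  0110  (6)
  1101  (13)
  0101  (5)
  1011  (11)
  ----
  0011  (3)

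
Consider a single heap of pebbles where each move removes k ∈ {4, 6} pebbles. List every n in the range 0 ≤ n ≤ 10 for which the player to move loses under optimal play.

0, 1, 2, 3, 10

Build the Grundy sequence with g(k) = mex{g(k−s) : s ∈ {4, 6}, s ≤ k}:
k:     0  1  2  3  4  5  6  7  8  9 10
g(k):  0  0  0  0  1  1  1  1  2  2  0
The P-positions (g = 0) in 0..10 are 0, 1, 2, 3, 10.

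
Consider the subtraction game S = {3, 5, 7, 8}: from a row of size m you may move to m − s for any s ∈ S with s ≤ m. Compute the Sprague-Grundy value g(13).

0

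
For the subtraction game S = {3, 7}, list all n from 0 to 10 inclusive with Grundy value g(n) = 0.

0, 1, 2, 6, 10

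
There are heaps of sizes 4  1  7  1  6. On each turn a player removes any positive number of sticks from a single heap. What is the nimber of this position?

5

Compute the nim-sum pairwise:
4 ⊕ 1 = 5
5 ⊕ 7 = 2
2 ⊕ 1 = 3
3 ⊕ 6 = 5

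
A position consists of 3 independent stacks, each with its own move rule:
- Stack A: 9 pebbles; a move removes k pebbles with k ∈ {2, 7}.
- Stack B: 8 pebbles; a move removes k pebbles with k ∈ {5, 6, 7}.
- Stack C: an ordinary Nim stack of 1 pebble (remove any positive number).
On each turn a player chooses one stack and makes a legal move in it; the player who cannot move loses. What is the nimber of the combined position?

Grundy values for stack A (subtraction set {2, 7}):
g(0) = mex{} = 0
g(1) = mex{} = 0
g(2) = mex{0} = 1
g(3) = mex{0} = 1
g(4) = mex{1} = 0
g(5) = mex{1} = 0
g(6) = mex{0} = 1
g(7) = mex{0} = 1
g(8) = mex{0,1} = 2
g(9) = mex{1} = 0
So g(9) = 0.
For stack B, compute g(0), g(1), … with moves {5, 6, 7}:
k:     0  1  2  3  4  5  6  7  8
g(k):  0  0  0  0  0  1  1  1  1
So g(8) = 1.
Stack C is a plain Nim stack of size 1, so its Grundy value is 1.
The value of a disjunctive sum is the nim-sum of the parts.
Combined value = 0 XOR 1 XOR 1 = 0.

0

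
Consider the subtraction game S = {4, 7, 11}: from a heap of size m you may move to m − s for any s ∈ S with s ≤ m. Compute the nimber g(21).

1

Compute g(0), g(1), … for moves {4, 7, 11}:
k:     0  1  2  3  4  5  6  7  8  9 10 11 12 13 14 15 16 17 18 19 20 21
g(k):  0  0  0  0  1  1  1  1  2  2  2  2  3  3  3  0  0  0  0  1  1  1
So g(21) = 1.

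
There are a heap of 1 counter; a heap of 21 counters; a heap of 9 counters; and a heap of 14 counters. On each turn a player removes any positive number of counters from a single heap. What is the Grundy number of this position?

19

Nim-sum: 1 XOR 21 XOR 9 XOR 14 = 19.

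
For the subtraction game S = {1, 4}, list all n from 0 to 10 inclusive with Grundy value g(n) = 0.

0, 2, 5, 7, 10

Compute g(0), g(1), … for moves {1, 4}:
k:     0  1  2  3  4  5  6  7  8  9 10
g(k):  0  1  0  1  2  0  1  0  1  2  0
The P-positions (g = 0) in 0..10 are 0, 2, 5, 7, 10.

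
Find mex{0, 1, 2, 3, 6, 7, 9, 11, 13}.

The values 0, 1, 2, 3 are all present; 4 is the first non-negative integer missing from the set.

4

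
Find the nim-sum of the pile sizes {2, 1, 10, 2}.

Bitwise XOR of the heap sizes:
  0010  (2)
  0001  (1)
  1010  (10)
  0010  (2)
  ----
  1011  (11)

11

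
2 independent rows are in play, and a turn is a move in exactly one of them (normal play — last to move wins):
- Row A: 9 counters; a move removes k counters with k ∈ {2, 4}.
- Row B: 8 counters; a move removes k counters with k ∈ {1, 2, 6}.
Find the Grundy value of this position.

0

Grundy values for row A (subtraction set {2, 4}):
g(0) = mex{} = 0
g(1) = mex{} = 0
g(2) = mex{0} = 1
g(3) = mex{0} = 1
g(4) = mex{0,1} = 2
g(5) = mex{0,1} = 2
g(6) = mex{1,2} = 0
g(7) = mex{1,2} = 0
g(8) = mex{0,2} = 1
g(9) = mex{0,2} = 1
So g(9) = 1.
Build the Grundy sequence for row B with g(k) = mex{g(k−s) : s ∈ {1, 2, 6}, s ≤ k}:
k:     0  1  2  3  4  5  6  7  8
g(k):  0  1  2  0  1  2  3  0  1
So g(8) = 1.
By the Sprague-Grundy theorem, the Grundy value of a sum of independent games is the XOR of the component values.
Combined value = 1 XOR 1 = 0.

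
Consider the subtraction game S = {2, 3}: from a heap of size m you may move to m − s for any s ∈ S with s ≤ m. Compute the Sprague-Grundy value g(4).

2

Compute g(0), g(1), … for moves {2, 3}:
k:     0  1  2  3  4
g(k):  0  0  1  1  2
So g(4) = 2.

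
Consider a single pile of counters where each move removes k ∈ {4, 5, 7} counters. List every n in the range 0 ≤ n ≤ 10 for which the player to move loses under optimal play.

0, 1, 2, 3

Compute g(0), g(1), … for moves {4, 5, 7}:
k:     0  1  2  3  4  5  6  7  8  9 10
g(k):  0  0  0  0  1  1  1  1  2  2  2
The P-positions (g = 0) in 0..10 are 0, 1, 2, 3.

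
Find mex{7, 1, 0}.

The values 0, 1 are all present; 2 is the first non-negative integer missing from the set.

2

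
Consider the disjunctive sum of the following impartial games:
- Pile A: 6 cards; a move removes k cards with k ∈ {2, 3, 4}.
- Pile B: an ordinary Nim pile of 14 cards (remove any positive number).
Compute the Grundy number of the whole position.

14

Grundy values for pile A (subtraction set {2, 3, 4}):
k:     0  1  2  3  4  5  6
g(k):  0  0  1  1  2  2  0
So g(6) = 0.
Pile B is a plain Nim pile of size 14, so its Grundy value is 14.
The value of a disjunctive sum is the nim-sum of the parts.
Combined value = 0 XOR 14 = 14.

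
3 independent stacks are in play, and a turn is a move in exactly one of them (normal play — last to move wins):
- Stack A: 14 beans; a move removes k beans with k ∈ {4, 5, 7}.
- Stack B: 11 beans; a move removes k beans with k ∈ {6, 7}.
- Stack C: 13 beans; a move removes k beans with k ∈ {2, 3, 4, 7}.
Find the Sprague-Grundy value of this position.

0

Build the Grundy sequence for stack A with g(k) = mex{g(k−s) : s ∈ {4, 5, 7}, s ≤ k}:
g(0) = mex{} = 0
g(1) = mex{} = 0
g(2) = mex{} = 0
g(3) = mex{} = 0
g(4) = mex{0} = 1
g(5) = mex{0} = 1
g(6) = mex{0} = 1
g(7) = mex{0} = 1
g(8) = mex{0,1} = 2
g(9) = mex{0,1} = 2
g(10) = mex{0,1} = 2
g(11) = mex{1} = 0
g(12) = mex{1,2} = 0
g(13) = mex{1,2} = 0
g(14) = mex{1,2} = 0
So g(14) = 0.
Grundy values for stack B (subtraction set {6, 7}):
g(0) = mex{} = 0
g(1) = mex{} = 0
g(2) = mex{} = 0
g(3) = mex{} = 0
g(4) = mex{} = 0
g(5) = mex{} = 0
g(6) = mex{0} = 1
g(7) = mex{0} = 1
g(8) = mex{0} = 1
g(9) = mex{0} = 1
g(10) = mex{0} = 1
g(11) = mex{0} = 1
So g(11) = 1.
Grundy values for stack C (subtraction set {2, 3, 4, 7}):
k:     0  1  2  3  4  5  6  7  8  9 10 11 12 13
g(k):  0  0  1  1  2  2  0  3  1  4  2  0  0  1
So g(13) = 1.
The value of a disjunctive sum is the nim-sum of the parts.
Combined value = 0 XOR 1 XOR 1 = 0.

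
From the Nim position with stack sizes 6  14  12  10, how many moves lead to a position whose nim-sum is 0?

Nim-sum: 6 ^ 14 ^ 12 ^ 10 = 14.
The overall nim-sum is X = 14. A stack of size p has a winning move iff p XOR X < p (reduce it to p XOR X).
  6: 6 XOR 14 = 8 ≥ 6 — no move.
  14: 14 XOR 14 = 0 < 14 — winning move (to 0).
  12: 12 XOR 14 = 2 < 12 — winning move (to 2).
  10: 10 XOR 14 = 4 < 10 — winning move (to 4).
That gives 3 winning moves.

3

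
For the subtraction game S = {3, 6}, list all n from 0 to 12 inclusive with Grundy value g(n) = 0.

Grundy values for subtraction set {3, 6}:
g(0) = mex{} = 0
g(1) = mex{} = 0
g(2) = mex{} = 0
g(3) = mex{0} = 1
g(4) = mex{0} = 1
g(5) = mex{0} = 1
g(6) = mex{0,1} = 2
g(7) = mex{0,1} = 2
g(8) = mex{0,1} = 2
g(9) = mex{1,2} = 0
g(10) = mex{1,2} = 0
g(11) = mex{1,2} = 0
g(12) = mex{0,2} = 1
The P-positions (g = 0) in 0..12 are 0, 1, 2, 9, 10, 11.

0, 1, 2, 9, 10, 11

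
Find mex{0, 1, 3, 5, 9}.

The values 0, 1 are all present; 2 is the first non-negative integer missing from the set.

2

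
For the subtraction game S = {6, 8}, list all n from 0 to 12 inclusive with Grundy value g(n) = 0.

0, 1, 2, 3, 4, 5

Build the Grundy sequence with g(k) = mex{g(k−s) : s ∈ {6, 8}, s ≤ k}:
k:     0  1  2  3  4  5  6  7  8  9 10 11 12
g(k):  0  0  0  0  0  0  1  1  1  1  1  1  2
The P-positions (g = 0) in 0..12 are 0, 1, 2, 3, 4, 5.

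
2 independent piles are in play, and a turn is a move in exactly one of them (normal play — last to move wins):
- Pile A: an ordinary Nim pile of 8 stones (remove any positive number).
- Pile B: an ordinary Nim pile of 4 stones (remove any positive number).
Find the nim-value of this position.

12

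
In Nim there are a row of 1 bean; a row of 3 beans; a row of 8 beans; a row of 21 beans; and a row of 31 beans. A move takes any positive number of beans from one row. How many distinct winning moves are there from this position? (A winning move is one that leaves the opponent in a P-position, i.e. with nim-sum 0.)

0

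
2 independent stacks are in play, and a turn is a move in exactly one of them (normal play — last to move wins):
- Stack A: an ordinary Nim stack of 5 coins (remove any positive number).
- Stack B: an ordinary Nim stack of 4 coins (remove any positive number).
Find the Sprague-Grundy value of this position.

Stack A is a plain Nim stack of size 5, so its Grundy value is 5.
Stack B is a plain Nim stack of size 4, so its Grundy value is 4.
The value of a disjunctive sum is the nim-sum of the parts.
Combined value = 5 XOR 4 = 1.

1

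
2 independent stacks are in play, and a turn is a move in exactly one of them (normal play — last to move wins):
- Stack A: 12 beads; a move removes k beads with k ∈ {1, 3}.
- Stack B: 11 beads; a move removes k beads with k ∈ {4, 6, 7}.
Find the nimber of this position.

For stack A, compute g(0), g(1), … with moves {1, 3}:
g(0) = mex{} = 0
g(1) = mex{0} = 1
g(2) = mex{1} = 0
g(3) = mex{0} = 1
g(4) = mex{1} = 0
g(5) = mex{0} = 1
g(6) = mex{1} = 0
g(7) = mex{0} = 1
g(8) = mex{1} = 0
g(9) = mex{0} = 1
g(10) = mex{1} = 0
g(11) = mex{0} = 1
g(12) = mex{1} = 0
So g(12) = 0.
For stack B, compute g(0), g(1), … with moves {4, 6, 7}:
g(0) = mex{} = 0
g(1) = mex{} = 0
g(2) = mex{} = 0
g(3) = mex{} = 0
g(4) = mex{0} = 1
g(5) = mex{0} = 1
g(6) = mex{0} = 1
g(7) = mex{0} = 1
g(8) = mex{0,1} = 2
g(9) = mex{0,1} = 2
g(10) = mex{0,1} = 2
g(11) = mex{1} = 0
So g(11) = 0.
By the Sprague-Grundy theorem, the Grundy value of a sum of independent games is the XOR of the component values.
Combined value = 0 XOR 0 = 0.

0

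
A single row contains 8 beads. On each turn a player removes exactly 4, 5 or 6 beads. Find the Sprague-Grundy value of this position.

2

Grundy values for subtraction set {4, 5, 6}:
k:     0  1  2  3  4  5  6  7  8
g(k):  0  0  0  0  1  1  1  1  2
So g(8) = 2.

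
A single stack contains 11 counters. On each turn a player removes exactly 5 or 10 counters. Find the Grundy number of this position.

2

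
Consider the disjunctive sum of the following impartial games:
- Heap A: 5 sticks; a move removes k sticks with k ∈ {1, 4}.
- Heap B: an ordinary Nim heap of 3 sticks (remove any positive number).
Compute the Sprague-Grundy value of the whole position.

3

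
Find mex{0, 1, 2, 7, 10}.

3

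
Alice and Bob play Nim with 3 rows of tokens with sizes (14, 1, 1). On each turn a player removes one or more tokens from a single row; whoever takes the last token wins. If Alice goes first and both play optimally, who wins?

Alice wins

Compute the nim-sum pairwise:
14 ⊕ 1 = 15
15 ⊕ 1 = 14
The nim-sum is 14 ≠ 0, so this is an N-position: the player to move can win; Alice has a winning move.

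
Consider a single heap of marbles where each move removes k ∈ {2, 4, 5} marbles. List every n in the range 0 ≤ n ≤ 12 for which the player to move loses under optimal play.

Compute g(0), g(1), … for moves {2, 4, 5}:
k:     0  1  2  3  4  5  6  7  8  9 10 11 12
g(k):  0  0  1  1  2  2  3  0  0  1  1  2  2
The P-positions (g = 0) in 0..12 are 0, 1, 7, 8.

0, 1, 7, 8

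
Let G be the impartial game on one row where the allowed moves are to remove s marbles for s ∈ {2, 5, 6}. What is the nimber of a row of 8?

0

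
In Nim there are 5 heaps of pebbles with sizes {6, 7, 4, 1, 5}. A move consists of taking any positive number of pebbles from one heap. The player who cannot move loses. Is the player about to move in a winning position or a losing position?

Winning position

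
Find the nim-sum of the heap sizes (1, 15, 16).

Compute the nim-sum pairwise:
1 XOR 15 = 14
14 XOR 16 = 30

30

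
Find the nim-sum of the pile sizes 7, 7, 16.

Compute the nim-sum pairwise:
7 ^ 7 = 0
0 ^ 16 = 16

16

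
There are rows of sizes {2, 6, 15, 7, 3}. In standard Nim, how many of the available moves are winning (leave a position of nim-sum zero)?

Compute the nim-sum pairwise:
2 ⊕ 6 = 4
4 ⊕ 15 = 11
11 ⊕ 7 = 12
12 ⊕ 3 = 15
The overall nim-sum is X = 15. A row of size p has a winning move iff p XOR X < p (reduce it to p XOR X).
  2: 2 XOR 15 = 13 ≥ 2 — no move.
  6: 6 XOR 15 = 9 ≥ 6 — no move.
  15: 15 XOR 15 = 0 < 15 — winning move (to 0).
  7: 7 XOR 15 = 8 ≥ 7 — no move.
  3: 3 XOR 15 = 12 ≥ 3 — no move.
That gives 1 winning move.

1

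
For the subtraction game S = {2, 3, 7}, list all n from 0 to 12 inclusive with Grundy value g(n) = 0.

0, 1, 5, 6, 10, 11

Grundy values for subtraction set {2, 3, 7}:
k:     0  1  2  3  4  5  6  7  8  9 10 11 12
g(k):  0  0  1  1  2  0  0  1  1  2  0  0  1
The P-positions (g = 0) in 0..12 are 0, 1, 5, 6, 10, 11.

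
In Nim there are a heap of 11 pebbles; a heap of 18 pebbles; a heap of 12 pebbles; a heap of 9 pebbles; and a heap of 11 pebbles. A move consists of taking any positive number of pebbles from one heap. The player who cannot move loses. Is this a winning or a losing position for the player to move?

Winning position

Nim-sum: 11 ⊕ 18 ⊕ 12 ⊕ 9 ⊕ 11 = 23.
The nim-sum is 23 ≠ 0, so this is an N-position: the player to move can win.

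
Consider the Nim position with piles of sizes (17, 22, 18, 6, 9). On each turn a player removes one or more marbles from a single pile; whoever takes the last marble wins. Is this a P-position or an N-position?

N-position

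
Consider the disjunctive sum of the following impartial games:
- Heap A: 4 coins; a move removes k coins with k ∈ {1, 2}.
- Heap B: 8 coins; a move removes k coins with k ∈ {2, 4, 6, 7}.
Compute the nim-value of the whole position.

5

For heap A, compute g(0), g(1), … with moves {1, 2}:
k:     0  1  2  3  4
g(k):  0  1  2  0  1
So g(4) = 1.
For heap B, compute g(0), g(1), … with moves {2, 4, 6, 7}:
g(0) = mex{} = 0
g(1) = mex{} = 0
g(2) = mex{0} = 1
g(3) = mex{0} = 1
g(4) = mex{0,1} = 2
g(5) = mex{0,1} = 2
g(6) = mex{0,1,2} = 3
g(7) = mex{0,1,2} = 3
g(8) = mex{0,1,2,3} = 4
So g(8) = 4.
The value of a disjunctive sum is the nim-sum of the parts.
Combined value = 1 XOR 4 = 5.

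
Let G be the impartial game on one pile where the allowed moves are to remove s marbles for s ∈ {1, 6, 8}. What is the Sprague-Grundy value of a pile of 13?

2

Compute g(0), g(1), … for moves {1, 6, 8}:
g(0) = mex{} = 0
g(1) = mex{0} = 1
g(2) = mex{1} = 0
g(3) = mex{0} = 1
g(4) = mex{1} = 0
g(5) = mex{0} = 1
g(6) = mex{0,1} = 2
g(7) = mex{1,2} = 0
g(8) = mex{0} = 1
g(9) = mex{1} = 0
g(10) = mex{0} = 1
g(11) = mex{1} = 0
g(12) = mex{0,2} = 1
g(13) = mex{0,1} = 2
So g(13) = 2.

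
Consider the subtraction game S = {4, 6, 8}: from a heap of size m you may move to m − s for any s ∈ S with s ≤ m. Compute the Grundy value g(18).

1

Grundy values for subtraction set {4, 6, 8}:
k:     0  1  2  3  4  5  6  7  8  9 10 11 12 13 14 15 16 17 18
g(k):  0  0  0  0  1  1  1  1  2  2  2  2  0  0  0  0  1  1  1
So g(18) = 1.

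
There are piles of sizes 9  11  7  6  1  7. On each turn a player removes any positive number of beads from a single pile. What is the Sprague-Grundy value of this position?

5

Compute the nim-sum pairwise:
9 XOR 11 = 2
2 XOR 7 = 5
5 XOR 6 = 3
3 XOR 1 = 2
2 XOR 7 = 5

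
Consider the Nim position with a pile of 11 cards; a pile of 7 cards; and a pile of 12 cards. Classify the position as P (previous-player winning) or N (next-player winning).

In binary:
  1011  (11)
  0111  (7)
  1100  (12)
  ----
  0000  (0)
The nim-sum is 0, so this is a P-position: the player to move is in a losing position under optimal play.

P-position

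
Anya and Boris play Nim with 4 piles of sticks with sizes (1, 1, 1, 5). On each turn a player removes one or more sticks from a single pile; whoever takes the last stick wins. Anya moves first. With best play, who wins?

Anya wins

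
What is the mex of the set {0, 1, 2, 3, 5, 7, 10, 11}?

The values 0, 1, 2, 3 are all present; 4 is the first non-negative integer missing from the set.

4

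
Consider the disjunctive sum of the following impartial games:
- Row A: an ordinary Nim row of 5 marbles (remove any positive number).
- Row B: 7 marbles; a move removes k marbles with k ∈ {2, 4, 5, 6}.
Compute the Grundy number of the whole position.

6

Row A is a plain Nim row of size 5, so its Grundy value is 5.
Grundy values for row B (subtraction set {2, 4, 5, 6}):
g(0) = mex{} = 0
g(1) = mex{} = 0
g(2) = mex{0} = 1
g(3) = mex{0} = 1
g(4) = mex{0,1} = 2
g(5) = mex{0,1} = 2
g(6) = mex{0,1,2} = 3
g(7) = mex{0,1,2} = 3
So g(7) = 3.
The value of a disjunctive sum is the nim-sum of the parts.
Combined value = 5 XOR 3 = 6.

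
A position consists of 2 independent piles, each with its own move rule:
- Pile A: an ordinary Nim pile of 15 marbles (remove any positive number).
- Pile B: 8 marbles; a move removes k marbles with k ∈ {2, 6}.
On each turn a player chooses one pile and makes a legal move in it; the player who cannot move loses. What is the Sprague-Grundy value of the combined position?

Pile A is a plain Nim pile of size 15, so its Grundy value is 15.
For pile B, compute g(0), g(1), … with moves {2, 6}:
k:     0  1  2  3  4  5  6  7  8
g(k):  0  0  1  1  0  0  1  1  0
So g(8) = 0.
The value of a disjunctive sum is the nim-sum of the parts.
Combined value = 15 ⊕ 0 = 15.

15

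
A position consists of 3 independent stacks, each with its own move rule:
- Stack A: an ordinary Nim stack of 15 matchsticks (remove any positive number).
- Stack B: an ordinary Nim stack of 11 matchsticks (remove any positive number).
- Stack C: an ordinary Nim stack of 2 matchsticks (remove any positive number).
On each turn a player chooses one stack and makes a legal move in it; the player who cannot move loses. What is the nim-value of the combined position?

Stack A is a plain Nim stack of size 15, so its Grundy value is 15.
Stack B is a plain Nim stack of size 11, so its Grundy value is 11.
Stack C is a plain Nim stack of size 2, so its Grundy value is 2.
By the Sprague-Grundy theorem, the Grundy value of a sum of independent games is the XOR of the component values.
Combined value = 15 XOR 11 XOR 2 = 6.

6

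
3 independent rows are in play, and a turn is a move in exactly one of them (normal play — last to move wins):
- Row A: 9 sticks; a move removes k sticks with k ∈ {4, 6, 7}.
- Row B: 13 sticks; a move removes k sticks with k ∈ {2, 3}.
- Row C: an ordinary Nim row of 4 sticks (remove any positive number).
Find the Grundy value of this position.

Grundy values for row A (subtraction set {4, 6, 7}):
g(0) = mex{} = 0
g(1) = mex{} = 0
g(2) = mex{} = 0
g(3) = mex{} = 0
g(4) = mex{0} = 1
g(5) = mex{0} = 1
g(6) = mex{0} = 1
g(7) = mex{0} = 1
g(8) = mex{0,1} = 2
g(9) = mex{0,1} = 2
So g(9) = 2.
Build the Grundy sequence for row B with g(k) = mex{g(k−s) : s ∈ {2, 3}, s ≤ k}:
g(0) = mex{} = 0
g(1) = mex{} = 0
g(2) = mex{0} = 1
g(3) = mex{0} = 1
g(4) = mex{0,1} = 2
g(5) = mex{1} = 0
g(6) = mex{1,2} = 0
g(7) = mex{0,2} = 1
g(8) = mex{0} = 1
g(9) = mex{0,1} = 2
g(10) = mex{1} = 0
g(11) = mex{1,2} = 0
g(12) = mex{0,2} = 1
g(13) = mex{0} = 1
So g(13) = 1.
Row C is a plain Nim row of size 4, so its Grundy value is 4.
The value of a disjunctive sum is the nim-sum of the parts.
Combined value = 2 ⊕ 1 ⊕ 4 = 7.

7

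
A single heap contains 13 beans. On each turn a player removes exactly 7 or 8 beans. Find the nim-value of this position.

1

Compute g(0), g(1), … for moves {7, 8}:
k:     0  1  2  3  4  5  6  7  8  9 10 11 12 13
g(k):  0  0  0  0  0  0  0  1  1  1  1  1  1  1
So g(13) = 1.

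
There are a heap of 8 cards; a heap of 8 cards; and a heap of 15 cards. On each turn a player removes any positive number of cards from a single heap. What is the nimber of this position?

15

In binary:
  1000  (8)
  1000  (8)
  1111  (15)
  ----
  1111  (15)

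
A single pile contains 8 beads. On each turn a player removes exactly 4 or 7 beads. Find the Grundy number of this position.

2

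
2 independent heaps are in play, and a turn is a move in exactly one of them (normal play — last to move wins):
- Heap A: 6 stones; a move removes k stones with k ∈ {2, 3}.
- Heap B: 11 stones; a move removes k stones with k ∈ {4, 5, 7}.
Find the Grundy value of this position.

0

For heap A, compute g(0), g(1), … with moves {2, 3}:
g(0) = mex{} = 0
g(1) = mex{} = 0
g(2) = mex{0} = 1
g(3) = mex{0} = 1
g(4) = mex{0,1} = 2
g(5) = mex{1} = 0
g(6) = mex{1,2} = 0
So g(6) = 0.
For heap B, compute g(0), g(1), … with moves {4, 5, 7}:
g(0) = mex{} = 0
g(1) = mex{} = 0
g(2) = mex{} = 0
g(3) = mex{} = 0
g(4) = mex{0} = 1
g(5) = mex{0} = 1
g(6) = mex{0} = 1
g(7) = mex{0} = 1
g(8) = mex{0,1} = 2
g(9) = mex{0,1} = 2
g(10) = mex{0,1} = 2
g(11) = mex{1} = 0
So g(11) = 0.
The value of a disjunctive sum is the nim-sum of the parts.
Combined value = 0 ⊕ 0 = 0.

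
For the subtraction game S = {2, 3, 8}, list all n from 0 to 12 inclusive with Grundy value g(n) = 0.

0, 1, 5, 6, 10, 11

Compute g(0), g(1), … for moves {2, 3, 8}:
k:     0  1  2  3  4  5  6  7  8  9 10 11 12
g(k):  0  0  1  1  2  0  0  1  1  2  0  0  1
The P-positions (g = 0) in 0..12 are 0, 1, 5, 6, 10, 11.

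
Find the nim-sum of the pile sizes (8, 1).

Nim-sum: 8 ^ 1 = 9.

9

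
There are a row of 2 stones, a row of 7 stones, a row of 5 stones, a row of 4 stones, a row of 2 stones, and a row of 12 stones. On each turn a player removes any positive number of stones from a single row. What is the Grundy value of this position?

10

Compute the nim-sum pairwise:
2 ^ 7 = 5
5 ^ 5 = 0
0 ^ 4 = 4
4 ^ 2 = 6
6 ^ 12 = 10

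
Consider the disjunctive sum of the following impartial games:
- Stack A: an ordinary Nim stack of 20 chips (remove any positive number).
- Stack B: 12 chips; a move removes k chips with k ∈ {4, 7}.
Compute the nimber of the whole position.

Stack A is a plain Nim stack of size 20, so its Grundy value is 20.
Grundy values for stack B (subtraction set {4, 7}):
g(0) = mex{} = 0
g(1) = mex{} = 0
g(2) = mex{} = 0
g(3) = mex{} = 0
g(4) = mex{0} = 1
g(5) = mex{0} = 1
g(6) = mex{0} = 1
g(7) = mex{0} = 1
g(8) = mex{0,1} = 2
g(9) = mex{0,1} = 2
g(10) = mex{0,1} = 2
g(11) = mex{1} = 0
g(12) = mex{1,2} = 0
So g(12) = 0.
The value of a disjunctive sum is the nim-sum of the parts.
Combined value = 20 XOR 0 = 20.

20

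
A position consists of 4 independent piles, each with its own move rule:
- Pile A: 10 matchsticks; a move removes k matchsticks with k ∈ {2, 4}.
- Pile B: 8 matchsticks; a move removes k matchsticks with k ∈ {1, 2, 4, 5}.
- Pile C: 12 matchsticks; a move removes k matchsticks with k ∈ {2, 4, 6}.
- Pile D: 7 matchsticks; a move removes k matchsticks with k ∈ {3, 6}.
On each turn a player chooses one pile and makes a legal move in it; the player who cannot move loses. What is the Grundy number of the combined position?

0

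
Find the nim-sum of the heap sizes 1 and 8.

9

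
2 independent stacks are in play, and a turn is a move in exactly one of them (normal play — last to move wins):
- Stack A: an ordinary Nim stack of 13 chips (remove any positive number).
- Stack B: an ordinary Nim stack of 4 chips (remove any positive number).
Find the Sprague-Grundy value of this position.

Stack A is a plain Nim stack of size 13, so its Grundy value is 13.
Stack B is a plain Nim stack of size 4, so its Grundy value is 4.
By the Sprague-Grundy theorem, the Grundy value of a sum of independent games is the XOR of the component values.
Combined value = 13 ⊕ 4 = 9.

9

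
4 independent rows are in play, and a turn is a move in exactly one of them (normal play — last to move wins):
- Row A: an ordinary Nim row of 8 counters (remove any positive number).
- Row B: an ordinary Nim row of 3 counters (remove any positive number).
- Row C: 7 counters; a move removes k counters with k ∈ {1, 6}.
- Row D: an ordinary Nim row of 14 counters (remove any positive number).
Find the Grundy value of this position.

5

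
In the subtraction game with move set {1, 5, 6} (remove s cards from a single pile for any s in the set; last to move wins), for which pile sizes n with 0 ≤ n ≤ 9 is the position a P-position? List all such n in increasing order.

0, 2, 4

Compute g(0), g(1), … for moves {1, 5, 6}:
k:     0  1  2  3  4  5  6  7  8  9
g(k):  0  1  0  1  0  1  2  3  2  3
The P-positions (g = 0) in 0..9 are 0, 2, 4.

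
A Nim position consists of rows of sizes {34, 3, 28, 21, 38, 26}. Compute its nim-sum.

20

Compute the nim-sum pairwise:
34 ^ 3 = 33
33 ^ 28 = 61
61 ^ 21 = 40
40 ^ 38 = 14
14 ^ 26 = 20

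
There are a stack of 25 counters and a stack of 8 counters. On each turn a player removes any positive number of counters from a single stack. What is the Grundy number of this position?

Nim-sum: 25 ⊕ 8 = 17.

17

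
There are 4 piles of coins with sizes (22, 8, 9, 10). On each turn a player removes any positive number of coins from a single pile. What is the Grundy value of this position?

29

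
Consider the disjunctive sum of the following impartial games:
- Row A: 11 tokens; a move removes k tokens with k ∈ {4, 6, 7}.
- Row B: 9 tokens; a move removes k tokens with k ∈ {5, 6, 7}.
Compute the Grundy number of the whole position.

Grundy values for row A (subtraction set {4, 6, 7}):
k:     0  1  2  3  4  5  6  7  8  9 10 11
g(k):  0  0  0  0  1  1  1  1  2  2  2  0
So g(11) = 0.
For row B, compute g(0), g(1), … with moves {5, 6, 7}:
k:     0  1  2  3  4  5  6  7  8  9
g(k):  0  0  0  0  0  1  1  1  1  1
So g(9) = 1.
By the Sprague-Grundy theorem, the Grundy value of a sum of independent games is the XOR of the component values.
Combined value = 0 ⊕ 1 = 1.

1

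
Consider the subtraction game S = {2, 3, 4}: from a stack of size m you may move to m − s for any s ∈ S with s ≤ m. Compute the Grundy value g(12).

0

Compute g(0), g(1), … for moves {2, 3, 4}:
g(0) = mex{} = 0
g(1) = mex{} = 0
g(2) = mex{0} = 1
g(3) = mex{0} = 1
g(4) = mex{0,1} = 2
g(5) = mex{0,1} = 2
g(6) = mex{1,2} = 0
g(7) = mex{1,2} = 0
g(8) = mex{0,2} = 1
g(9) = mex{0,2} = 1
g(10) = mex{0,1} = 2
g(11) = mex{0,1} = 2
g(12) = mex{1,2} = 0
So g(12) = 0.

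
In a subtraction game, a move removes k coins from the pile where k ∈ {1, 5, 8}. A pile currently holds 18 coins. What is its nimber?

1

Compute g(0), g(1), … for moves {1, 5, 8}:
k:     0  1  2  3  4  5  6  7  8  9 10 11 12 13 14 15 16 17 18
g(k):  0  1  0  1  0  1  0  1  2  3  2  3  2  0  1  0  1  0  1
So g(18) = 1.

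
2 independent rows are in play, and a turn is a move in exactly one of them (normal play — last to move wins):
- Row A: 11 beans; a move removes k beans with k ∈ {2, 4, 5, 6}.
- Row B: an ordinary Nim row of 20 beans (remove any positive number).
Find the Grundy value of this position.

21

For row A, compute g(0), g(1), … with moves {2, 4, 5, 6}:
g(0) = mex{} = 0
g(1) = mex{} = 0
g(2) = mex{0} = 1
g(3) = mex{0} = 1
g(4) = mex{0,1} = 2
g(5) = mex{0,1} = 2
g(6) = mex{0,1,2} = 3
g(7) = mex{0,1,2} = 3
g(8) = mex{1,2,3} = 0
g(9) = mex{1,2,3} = 0
g(10) = mex{0,2,3} = 1
g(11) = mex{0,2,3} = 1
So g(11) = 1.
Row B is a plain Nim row of size 20, so its Grundy value is 20.
The value of a disjunctive sum is the nim-sum of the parts.
Combined value = 1 XOR 20 = 21.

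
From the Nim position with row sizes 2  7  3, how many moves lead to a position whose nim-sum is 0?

1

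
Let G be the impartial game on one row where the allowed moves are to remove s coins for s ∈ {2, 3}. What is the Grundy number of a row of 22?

Grundy values for subtraction set {2, 3}:
k:     0  1  2  3  4  5  6  7  8  9 10 11 12 13 14 15 16 17 18 19 20 21 22
g(k):  0  0  1  1  2  0  0  1  1  2  0  0  1  1  2  0  0  1  1  2  0  0  1
So g(22) = 1.

1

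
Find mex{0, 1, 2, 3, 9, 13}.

The values 0, 1, 2, 3 are all present; 4 is the first non-negative integer missing from the set.

4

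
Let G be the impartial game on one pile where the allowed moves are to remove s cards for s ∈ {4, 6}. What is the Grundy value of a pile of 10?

0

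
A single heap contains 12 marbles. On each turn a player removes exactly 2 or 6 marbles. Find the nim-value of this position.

0

Compute g(0), g(1), … for moves {2, 6}:
k:     0  1  2  3  4  5  6  7  8  9 10 11 12
g(k):  0  0  1  1  0  0  1  1  0  0  1  1  0
So g(12) = 0.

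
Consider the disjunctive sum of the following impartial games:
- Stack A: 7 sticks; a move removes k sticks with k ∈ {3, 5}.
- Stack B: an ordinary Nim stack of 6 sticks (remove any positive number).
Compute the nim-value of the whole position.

4

Grundy values for stack A (subtraction set {3, 5}):
k:     0  1  2  3  4  5  6  7
g(k):  0  0  0  1  1  1  2  2
So g(7) = 2.
Stack B is a plain Nim stack of size 6, so its Grundy value is 6.
The value of a disjunctive sum is the nim-sum of the parts.
Combined value = 2 XOR 6 = 4.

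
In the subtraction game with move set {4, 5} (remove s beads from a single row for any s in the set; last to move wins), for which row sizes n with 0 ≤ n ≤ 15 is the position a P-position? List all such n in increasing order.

0, 1, 2, 3, 9, 10, 11, 12

Build the Grundy sequence with g(k) = mex{g(k−s) : s ∈ {4, 5}, s ≤ k}:
k:     0  1  2  3  4  5  6  7  8  9 10 11 12 13 14 15
g(k):  0  0  0  0  1  1  1  1  2  0  0  0  0  1  1  1
The P-positions (g = 0) in 0..15 are 0, 1, 2, 3, 9, 10, 11, 12.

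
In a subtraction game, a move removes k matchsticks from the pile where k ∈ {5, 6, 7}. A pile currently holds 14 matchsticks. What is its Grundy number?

Build the Grundy sequence with g(k) = mex{g(k−s) : s ∈ {5, 6, 7}, s ≤ k}:
g(0) = mex{} = 0
g(1) = mex{} = 0
g(2) = mex{} = 0
g(3) = mex{} = 0
g(4) = mex{} = 0
g(5) = mex{0} = 1
g(6) = mex{0} = 1
g(7) = mex{0} = 1
g(8) = mex{0} = 1
g(9) = mex{0} = 1
g(10) = mex{0,1} = 2
g(11) = mex{0,1} = 2
g(12) = mex{1} = 0
g(13) = mex{1} = 0
g(14) = mex{1} = 0
So g(14) = 0.

0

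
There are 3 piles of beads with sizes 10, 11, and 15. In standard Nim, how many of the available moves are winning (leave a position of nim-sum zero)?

3

Compute the nim-sum pairwise:
10 XOR 11 = 1
1 XOR 15 = 14
The overall nim-sum is X = 14. A pile of size p has a winning move iff p XOR X < p (reduce it to p XOR X).
  10: 10 XOR 14 = 4 < 10 — winning move (to 4).
  11: 11 XOR 14 = 5 < 11 — winning move (to 5).
  15: 15 XOR 14 = 1 < 15 — winning move (to 1).
That gives 3 winning moves.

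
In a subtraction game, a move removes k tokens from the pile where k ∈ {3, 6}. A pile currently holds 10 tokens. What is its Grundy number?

0

Compute g(0), g(1), … for moves {3, 6}:
k:     0  1  2  3  4  5  6  7  8  9 10
g(k):  0  0  0  1  1  1  2  2  2  0  0
So g(10) = 0.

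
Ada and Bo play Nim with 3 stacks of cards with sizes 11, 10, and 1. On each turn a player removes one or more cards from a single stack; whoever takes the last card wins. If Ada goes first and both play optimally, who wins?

Compute the nim-sum pairwise:
11 ^ 10 = 1
1 ^ 1 = 0
The nim-sum is 0, so this is a P-position: the player to move is in a losing position under optimal play; Ada is about to move from it and so loses — Bo wins.

Bo wins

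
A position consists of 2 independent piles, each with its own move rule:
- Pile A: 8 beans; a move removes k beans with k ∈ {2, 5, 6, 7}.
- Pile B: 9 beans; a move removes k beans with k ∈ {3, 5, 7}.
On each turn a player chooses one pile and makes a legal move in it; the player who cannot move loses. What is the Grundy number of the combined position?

1

Grundy values for pile A (subtraction set {2, 5, 6, 7}):
k:     0  1  2  3  4  5  6  7  8
g(k):  0  0  1  1  0  2  1  3  2
So g(8) = 2.
Grundy values for pile B (subtraction set {3, 5, 7}):
k:     0  1  2  3  4  5  6  7  8  9
g(k):  0  0  0  1  1  1  2  2  2  3
So g(9) = 3.
The value of a disjunctive sum is the nim-sum of the parts.
Combined value = 2 XOR 3 = 1.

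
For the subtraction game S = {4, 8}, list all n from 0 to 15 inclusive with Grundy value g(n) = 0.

Compute g(0), g(1), … for moves {4, 8}:
k:     0  1  2  3  4  5  6  7  8  9 10 11 12 13 14 15
g(k):  0  0  0  0  1  1  1  1  2  2  2  2  0  0  0  0
The P-positions (g = 0) in 0..15 are 0, 1, 2, 3, 12, 13, 14, 15.

0, 1, 2, 3, 12, 13, 14, 15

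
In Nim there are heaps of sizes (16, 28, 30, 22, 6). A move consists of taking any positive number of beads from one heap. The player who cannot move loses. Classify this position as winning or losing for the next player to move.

Winning position

Compute the nim-sum pairwise:
16 ^ 28 = 12
12 ^ 30 = 18
18 ^ 22 = 4
4 ^ 6 = 2
The nim-sum is 2 ≠ 0, so this is an N-position: the player to move can win.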